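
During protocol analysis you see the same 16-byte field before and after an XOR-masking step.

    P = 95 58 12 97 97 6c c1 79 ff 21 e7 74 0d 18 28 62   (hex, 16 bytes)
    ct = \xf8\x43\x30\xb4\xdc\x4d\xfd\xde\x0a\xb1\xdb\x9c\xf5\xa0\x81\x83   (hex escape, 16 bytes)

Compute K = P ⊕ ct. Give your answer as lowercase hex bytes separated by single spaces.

Since ct = P ⊕ K, XORing both sides with P gives K = P ⊕ ct.
149 ^ 248 = 109
 88 ^  67 =  27
 18 ^  48 =  34
151 ^ 180 =  35
151 ^ 220 =  75
108 ^  77 =  33
193 ^ 253 =  60
121 ^ 222 = 167
255 ^  10 = 245
 33 ^ 177 = 144
231 ^ 219 =  60
116 ^ 156 = 232
 13 ^ 245 = 248
 24 ^ 160 = 184
 40 ^ 129 = 169
 98 ^ 131 = 225

6d 1b 22 23 4b 21 3c a7 f5 90 3c e8 f8 b8 a9 e1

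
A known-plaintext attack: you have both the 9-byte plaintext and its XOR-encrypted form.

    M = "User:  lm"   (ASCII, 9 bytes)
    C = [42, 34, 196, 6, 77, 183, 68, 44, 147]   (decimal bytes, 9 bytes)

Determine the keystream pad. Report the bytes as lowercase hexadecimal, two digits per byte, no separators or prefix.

Since C = M ⊕ pad, XORing both sides with M gives pad = M ⊕ C.
01010101 XOR 00101010 = 01111111
01110011 XOR 00100010 = 01010001
01100101 XOR 11000100 = 10100001
01110010 XOR 00000110 = 01110100
00111010 XOR 01001101 = 01110111
00100000 XOR 10110111 = 10010111
00100000 XOR 01000100 = 01100100
01101100 XOR 00101100 = 01000000
01101101 XOR 10010011 = 11111110

7f51a17477976440fe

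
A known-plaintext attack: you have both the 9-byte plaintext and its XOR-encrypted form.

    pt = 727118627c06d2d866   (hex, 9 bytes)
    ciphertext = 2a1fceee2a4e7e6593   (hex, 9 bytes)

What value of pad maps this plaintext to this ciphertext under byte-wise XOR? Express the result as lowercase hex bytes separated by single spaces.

Since ciphertext = pt ⊕ pad, XORing both sides with pt gives pad = pt ⊕ ciphertext.
byte 0: 72 ^ 2a = 58
byte 1: 71 ^ 1f = 6e
byte 2: 18 ^ ce = d6
byte 3: 62 ^ ee = 8c
byte 4: 7c ^ 2a = 56
byte 5: 06 ^ 4e = 48
byte 6: d2 ^ 7e = ac
byte 7: d8 ^ 65 = bd
byte 8: 66 ^ 93 = f5

58 6e d6 8c 56 48 ac bd f5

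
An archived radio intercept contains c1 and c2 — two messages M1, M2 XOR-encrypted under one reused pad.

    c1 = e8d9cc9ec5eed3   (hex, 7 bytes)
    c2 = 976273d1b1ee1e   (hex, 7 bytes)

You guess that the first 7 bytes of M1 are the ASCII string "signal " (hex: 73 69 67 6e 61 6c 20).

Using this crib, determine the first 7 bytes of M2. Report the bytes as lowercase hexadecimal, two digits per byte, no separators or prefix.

First, c1 ⊕ c2 = (M1 ⊕ K) ⊕ (M2 ⊕ K) = M1 ⊕ M2, so the key drops out. Then M2 = (M1 ⊕ M2) ⊕ M1 over the first 7 bytes.
byte 0: (e8 XOR 97) XOR 73 = 7f XOR 73 = 0c
byte 1: (d9 XOR 62) XOR 69 = bb XOR 69 = d2
byte 2: (cc XOR 73) XOR 67 = bf XOR 67 = d8
byte 3: (9e XOR d1) XOR 6e = 4f XOR 6e = 21
byte 4: (c5 XOR b1) XOR 61 = 74 XOR 61 = 15
byte 5: (ee XOR ee) XOR 6c = 00 XOR 6c = 6c
byte 6: (d3 XOR 1e) XOR 20 = cd XOR 20 = ed

0cd2d821156ced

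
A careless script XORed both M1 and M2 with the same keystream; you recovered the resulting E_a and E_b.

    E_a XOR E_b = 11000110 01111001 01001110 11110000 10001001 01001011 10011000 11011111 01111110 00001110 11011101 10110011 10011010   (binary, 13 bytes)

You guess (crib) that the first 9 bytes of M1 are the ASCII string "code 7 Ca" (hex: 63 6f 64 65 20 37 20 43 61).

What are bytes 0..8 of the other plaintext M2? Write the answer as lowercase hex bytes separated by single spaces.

Since E_a ⊕ E_b = M1 ⊕ M2, XORing with the guessed M1 bytes yields the corresponding M2 bytes: M2 = (E_a ⊕ E_b) ⊕ M1.
c6 XOR 63 = a5
79 XOR 6f = 16
4e XOR 64 = 2a
f0 XOR 65 = 95
89 XOR 20 = a9
4b XOR 37 = 7c
98 XOR 20 = b8
df XOR 43 = 9c
7e XOR 61 = 1f

a5 16 2a 95 a9 7c b8 9c 1f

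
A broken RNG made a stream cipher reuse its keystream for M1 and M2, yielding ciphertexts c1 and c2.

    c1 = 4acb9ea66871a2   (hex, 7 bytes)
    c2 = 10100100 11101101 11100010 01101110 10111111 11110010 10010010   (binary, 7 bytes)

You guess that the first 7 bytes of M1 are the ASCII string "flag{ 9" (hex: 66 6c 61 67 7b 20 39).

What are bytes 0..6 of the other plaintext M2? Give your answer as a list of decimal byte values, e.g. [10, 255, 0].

First, c1 ⊕ c2 = (M1 ⊕ K) ⊕ (M2 ⊕ K) = M1 ⊕ M2, so the key drops out. Then M2 = (M1 ⊕ M2) ⊕ M1 over the first 7 bytes.
byte 0: (4a ^ a4) ^ 66 = ee ^ 66 = 88
byte 1: (cb ^ ed) ^ 6c = 26 ^ 6c = 4a
byte 2: (9e ^ e2) ^ 61 = 7c ^ 61 = 1d
byte 3: (a6 ^ 6e) ^ 67 = c8 ^ 67 = af
byte 4: (68 ^ bf) ^ 7b = d7 ^ 7b = ac
byte 5: (71 ^ f2) ^ 20 = 83 ^ 20 = a3
byte 6: (a2 ^ 92) ^ 39 = 30 ^ 39 = 09

[136, 74, 29, 175, 172, 163, 9]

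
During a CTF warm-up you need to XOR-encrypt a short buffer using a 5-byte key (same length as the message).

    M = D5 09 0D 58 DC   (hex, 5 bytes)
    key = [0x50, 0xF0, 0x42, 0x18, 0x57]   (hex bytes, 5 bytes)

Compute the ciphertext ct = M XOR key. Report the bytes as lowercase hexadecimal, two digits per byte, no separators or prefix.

85f94f408b

XOR is its own inverse, so applying the key byte-wise gives the result directly.
byte 0: 11010101 XOR 01010000 = 10000101
byte 1: 00001001 XOR 11110000 = 11111001
byte 2: 00001101 XOR 01000010 = 01001111
byte 3: 01011000 XOR 00011000 = 01000000
byte 4: 11011100 XOR 01010111 = 10001011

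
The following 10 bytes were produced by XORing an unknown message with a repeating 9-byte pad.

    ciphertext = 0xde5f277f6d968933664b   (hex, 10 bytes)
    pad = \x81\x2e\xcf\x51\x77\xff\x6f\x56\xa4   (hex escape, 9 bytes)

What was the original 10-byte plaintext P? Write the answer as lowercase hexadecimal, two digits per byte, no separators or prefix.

The 9-byte key repeats, so the effective keystream is 81 2e cf 51 77 ff 6f 56 a4 81.
byte 0: de xor 81 = 5f
byte 1: 5f xor 2e = 71
byte 2: 27 xor cf = e8
byte 3: 7f xor 51 = 2e
byte 4: 6d xor 77 = 1a
byte 5: 96 xor ff = 69
byte 6: 89 xor 6f = e6
byte 7: 33 xor 56 = 65
byte 8: 66 xor a4 = c2
byte 9: 4b xor 81 = ca

5f71e82e1a69e665c2ca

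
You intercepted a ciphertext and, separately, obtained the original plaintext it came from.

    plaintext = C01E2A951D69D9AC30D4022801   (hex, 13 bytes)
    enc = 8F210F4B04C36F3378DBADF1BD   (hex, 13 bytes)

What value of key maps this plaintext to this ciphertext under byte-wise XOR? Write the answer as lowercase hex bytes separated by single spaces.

4f 3f 25 de 19 aa b6 9f 48 0f af d9 bc

Since enc = plaintext ⊕ key, XORing both sides with plaintext gives key = plaintext ⊕ enc.
c0 xor 8f = 4f
1e xor 21 = 3f
2a xor 0f = 25
95 xor 4b = de
1d xor 04 = 19
69 xor c3 = aa
d9 xor 6f = b6
ac xor 33 = 9f
30 xor 78 = 48
d4 xor db = 0f
02 xor ad = af
28 xor f1 = d9
01 xor bd = bc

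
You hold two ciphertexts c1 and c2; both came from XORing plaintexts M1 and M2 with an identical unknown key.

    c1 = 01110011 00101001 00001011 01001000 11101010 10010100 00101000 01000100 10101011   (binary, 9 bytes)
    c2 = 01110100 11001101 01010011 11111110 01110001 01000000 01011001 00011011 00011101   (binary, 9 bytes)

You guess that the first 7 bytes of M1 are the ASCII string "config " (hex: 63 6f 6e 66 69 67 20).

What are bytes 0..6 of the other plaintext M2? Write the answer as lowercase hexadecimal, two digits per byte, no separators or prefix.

First, c1 ⊕ c2 = (M1 ⊕ K) ⊕ (M2 ⊕ K) = M1 ⊕ M2, so the key drops out. Then M2 = (M1 ⊕ M2) ⊕ M1 over the first 7 bytes.
byte 0: (73 ⊕ 74) ⊕ 63 = 07 ⊕ 63 = 64
byte 1: (29 ⊕ cd) ⊕ 6f = e4 ⊕ 6f = 8b
byte 2: (0b ⊕ 53) ⊕ 6e = 58 ⊕ 6e = 36
byte 3: (48 ⊕ fe) ⊕ 66 = b6 ⊕ 66 = d0
byte 4: (ea ⊕ 71) ⊕ 69 = 9b ⊕ 69 = f2
byte 5: (94 ⊕ 40) ⊕ 67 = d4 ⊕ 67 = b3
byte 6: (28 ⊕ 59) ⊕ 20 = 71 ⊕ 20 = 51

648b36d0f2b351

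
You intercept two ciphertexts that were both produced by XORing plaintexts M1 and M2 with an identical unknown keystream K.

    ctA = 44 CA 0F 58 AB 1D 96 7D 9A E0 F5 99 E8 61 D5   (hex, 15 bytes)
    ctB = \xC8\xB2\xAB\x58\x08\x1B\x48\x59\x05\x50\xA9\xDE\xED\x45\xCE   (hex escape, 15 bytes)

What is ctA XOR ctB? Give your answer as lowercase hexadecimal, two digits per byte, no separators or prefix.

8c78a400a306de249fb05c4705241b

ctA ⊕ ctB = (M1 ⊕ K) ⊕ (M2 ⊕ K) = M1 ⊕ M2 — the shared key cancels under XOR.
44 xor c8 = 8c
ca xor b2 = 78
0f xor ab = a4
58 xor 58 = 00
ab xor 08 = a3
1d xor 1b = 06
96 xor 48 = de
7d xor 59 = 24
9a xor 05 = 9f
e0 xor 50 = b0
f5 xor a9 = 5c
99 xor de = 47
e8 xor ed = 05
61 xor 45 = 24
d5 xor ce = 1b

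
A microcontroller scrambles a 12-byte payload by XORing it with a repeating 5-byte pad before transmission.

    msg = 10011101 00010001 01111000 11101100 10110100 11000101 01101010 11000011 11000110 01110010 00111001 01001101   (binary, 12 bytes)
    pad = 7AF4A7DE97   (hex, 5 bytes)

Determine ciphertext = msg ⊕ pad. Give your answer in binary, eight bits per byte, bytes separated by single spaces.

The 5-byte key repeats, so the effective keystream is 7a f4 a7 de 97 7a f4 a7 de 97 7a f4.
byte 0: 9d ^ 7a = e7
byte 1: 11 ^ f4 = e5
byte 2: 78 ^ a7 = df
byte 3: ec ^ de = 32
byte 4: b4 ^ 97 = 23
byte 5: c5 ^ 7a = bf
byte 6: 6a ^ f4 = 9e
byte 7: c3 ^ a7 = 64
byte 8: c6 ^ de = 18
byte 9: 72 ^ 97 = e5
byte 10: 39 ^ 7a = 43
byte 11: 4d ^ f4 = b9

11100111 11100101 11011111 00110010 00100011 10111111 10011110 01100100 00011000 11100101 01000011 10111001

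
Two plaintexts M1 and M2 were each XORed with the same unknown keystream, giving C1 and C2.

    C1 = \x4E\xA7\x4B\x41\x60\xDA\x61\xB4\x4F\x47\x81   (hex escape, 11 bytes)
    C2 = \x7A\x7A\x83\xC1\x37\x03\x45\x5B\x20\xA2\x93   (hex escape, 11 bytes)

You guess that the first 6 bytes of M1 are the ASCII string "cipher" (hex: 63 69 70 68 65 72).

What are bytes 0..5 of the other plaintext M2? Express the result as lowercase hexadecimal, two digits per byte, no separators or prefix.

First, C1 ⊕ C2 = (M1 ⊕ K) ⊕ (M2 ⊕ K) = M1 ⊕ M2, so the key drops out. Then M2 = (M1 ⊕ M2) ⊕ M1 over the first 6 bytes.
byte 0: (4e ⊕ 7a) ⊕ 63 = 34 ⊕ 63 = 57
byte 1: (a7 ⊕ 7a) ⊕ 69 = dd ⊕ 69 = b4
byte 2: (4b ⊕ 83) ⊕ 70 = c8 ⊕ 70 = b8
byte 3: (41 ⊕ c1) ⊕ 68 = 80 ⊕ 68 = e8
byte 4: (60 ⊕ 37) ⊕ 65 = 57 ⊕ 65 = 32
byte 5: (da ⊕ 03) ⊕ 72 = d9 ⊕ 72 = ab

57b4b8e832ab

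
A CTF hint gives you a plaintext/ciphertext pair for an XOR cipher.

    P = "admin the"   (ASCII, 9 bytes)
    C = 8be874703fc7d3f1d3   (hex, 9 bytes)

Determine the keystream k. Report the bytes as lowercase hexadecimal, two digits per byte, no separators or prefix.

Since C = P ⊕ k, XORing both sides with P gives k = P ⊕ C.
byte 0: 61 ^ 8b = ea
byte 1: 64 ^ e8 = 8c
byte 2: 6d ^ 74 = 19
byte 3: 69 ^ 70 = 19
byte 4: 6e ^ 3f = 51
byte 5: 20 ^ c7 = e7
byte 6: 74 ^ d3 = a7
byte 7: 68 ^ f1 = 99
byte 8: 65 ^ d3 = b6

ea8c191951e7a799b6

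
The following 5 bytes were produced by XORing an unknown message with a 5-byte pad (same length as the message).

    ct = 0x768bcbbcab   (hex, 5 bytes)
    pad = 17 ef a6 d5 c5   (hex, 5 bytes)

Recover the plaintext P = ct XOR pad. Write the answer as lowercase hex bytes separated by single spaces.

61 64 6d 69 6e

XOR is its own inverse, so applying the key byte-wise gives the result directly.
118 ⊕  23 =  97
139 ⊕ 239 = 100
203 ⊕ 166 = 109
188 ⊕ 213 = 105
171 ⊕ 197 = 110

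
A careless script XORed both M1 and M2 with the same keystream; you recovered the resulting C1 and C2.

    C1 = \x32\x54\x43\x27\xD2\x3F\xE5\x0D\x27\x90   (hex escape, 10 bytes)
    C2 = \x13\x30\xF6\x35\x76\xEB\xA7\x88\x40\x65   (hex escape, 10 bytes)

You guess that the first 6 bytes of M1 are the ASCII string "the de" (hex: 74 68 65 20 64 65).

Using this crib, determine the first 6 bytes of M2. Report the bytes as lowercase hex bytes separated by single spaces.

55 0c d0 32 c0 b1

First, C1 ⊕ C2 = (M1 ⊕ K) ⊕ (M2 ⊕ K) = M1 ⊕ M2, so the key drops out. Then M2 = (M1 ⊕ M2) ⊕ M1 over the first 6 bytes.
byte 0: (32 ^ 13) ^ 74 = 21 ^ 74 = 55
byte 1: (54 ^ 30) ^ 68 = 64 ^ 68 = 0c
byte 2: (43 ^ f6) ^ 65 = b5 ^ 65 = d0
byte 3: (27 ^ 35) ^ 20 = 12 ^ 20 = 32
byte 4: (d2 ^ 76) ^ 64 = a4 ^ 64 = c0
byte 5: (3f ^ eb) ^ 65 = d4 ^ 65 = b1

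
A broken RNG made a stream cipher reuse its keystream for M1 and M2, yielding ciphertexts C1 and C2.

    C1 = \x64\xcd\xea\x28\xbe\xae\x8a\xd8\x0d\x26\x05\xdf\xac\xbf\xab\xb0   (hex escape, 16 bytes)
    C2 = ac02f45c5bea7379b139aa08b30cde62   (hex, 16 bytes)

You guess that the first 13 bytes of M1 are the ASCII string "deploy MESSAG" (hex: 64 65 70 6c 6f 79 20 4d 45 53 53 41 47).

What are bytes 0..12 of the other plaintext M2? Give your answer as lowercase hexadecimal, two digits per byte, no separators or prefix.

First, C1 ⊕ C2 = (M1 ⊕ K) ⊕ (M2 ⊕ K) = M1 ⊕ M2, so the key drops out. Then M2 = (M1 ⊕ M2) ⊕ M1 over the first 13 bytes.
byte 0: (64 ^ ac) ^ 64 = c8 ^ 64 = ac
byte 1: (cd ^ 02) ^ 65 = cf ^ 65 = aa
byte 2: (ea ^ f4) ^ 70 = 1e ^ 70 = 6e
byte 3: (28 ^ 5c) ^ 6c = 74 ^ 6c = 18
byte 4: (be ^ 5b) ^ 6f = e5 ^ 6f = 8a
byte 5: (ae ^ ea) ^ 79 = 44 ^ 79 = 3d
byte 6: (8a ^ 73) ^ 20 = f9 ^ 20 = d9
byte 7: (d8 ^ 79) ^ 4d = a1 ^ 4d = ec
byte 8: (0d ^ b1) ^ 45 = bc ^ 45 = f9
byte 9: (26 ^ 39) ^ 53 = 1f ^ 53 = 4c
byte 10: (05 ^ aa) ^ 53 = af ^ 53 = fc
byte 11: (df ^ 08) ^ 41 = d7 ^ 41 = 96
byte 12: (ac ^ b3) ^ 47 = 1f ^ 47 = 58

acaa6e188a3dd9ecf94cfc9658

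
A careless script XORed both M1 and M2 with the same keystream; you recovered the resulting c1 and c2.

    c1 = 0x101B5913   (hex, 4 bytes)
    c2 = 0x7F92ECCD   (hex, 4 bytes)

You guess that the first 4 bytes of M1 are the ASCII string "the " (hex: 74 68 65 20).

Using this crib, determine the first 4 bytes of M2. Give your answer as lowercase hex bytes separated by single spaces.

1b e1 d0 fe

First, c1 ⊕ c2 = (M1 ⊕ K) ⊕ (M2 ⊕ K) = M1 ⊕ M2, so the key drops out. Then M2 = (M1 ⊕ M2) ⊕ M1 over the first 4 bytes.
byte 0: (10 xor 7f) xor 74 = 6f xor 74 = 1b
byte 1: (1b xor 92) xor 68 = 89 xor 68 = e1
byte 2: (59 xor ec) xor 65 = b5 xor 65 = d0
byte 3: (13 xor cd) xor 20 = de xor 20 = fe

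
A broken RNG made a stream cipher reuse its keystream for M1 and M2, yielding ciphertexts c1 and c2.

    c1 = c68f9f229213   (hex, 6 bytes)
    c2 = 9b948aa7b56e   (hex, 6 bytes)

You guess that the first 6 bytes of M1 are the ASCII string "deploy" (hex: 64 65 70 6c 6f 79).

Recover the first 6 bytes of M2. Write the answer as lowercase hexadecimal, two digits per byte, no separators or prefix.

First, c1 ⊕ c2 = (M1 ⊕ K) ⊕ (M2 ⊕ K) = M1 ⊕ M2, so the key drops out. Then M2 = (M1 ⊕ M2) ⊕ M1 over the first 6 bytes.
byte 0: (c6 xor 9b) xor 64 = 5d xor 64 = 39
byte 1: (8f xor 94) xor 65 = 1b xor 65 = 7e
byte 2: (9f xor 8a) xor 70 = 15 xor 70 = 65
byte 3: (22 xor a7) xor 6c = 85 xor 6c = e9
byte 4: (92 xor b5) xor 6f = 27 xor 6f = 48
byte 5: (13 xor 6e) xor 79 = 7d xor 79 = 04

397e65e94804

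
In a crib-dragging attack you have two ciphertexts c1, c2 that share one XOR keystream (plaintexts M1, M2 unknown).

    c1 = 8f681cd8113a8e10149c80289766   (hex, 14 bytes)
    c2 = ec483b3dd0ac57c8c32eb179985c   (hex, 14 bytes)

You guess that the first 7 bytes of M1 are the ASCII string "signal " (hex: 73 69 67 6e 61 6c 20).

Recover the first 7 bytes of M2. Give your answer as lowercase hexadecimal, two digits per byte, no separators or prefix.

First, c1 ⊕ c2 = (M1 ⊕ K) ⊕ (M2 ⊕ K) = M1 ⊕ M2, so the key drops out. Then M2 = (M1 ⊕ M2) ⊕ M1 over the first 7 bytes.
byte 0: (8f XOR ec) XOR 73 = 63 XOR 73 = 10
byte 1: (68 XOR 48) XOR 69 = 20 XOR 69 = 49
byte 2: (1c XOR 3b) XOR 67 = 27 XOR 67 = 40
byte 3: (d8 XOR 3d) XOR 6e = e5 XOR 6e = 8b
byte 4: (11 XOR d0) XOR 61 = c1 XOR 61 = a0
byte 5: (3a XOR ac) XOR 6c = 96 XOR 6c = fa
byte 6: (8e XOR 57) XOR 20 = d9 XOR 20 = f9

1049408ba0faf9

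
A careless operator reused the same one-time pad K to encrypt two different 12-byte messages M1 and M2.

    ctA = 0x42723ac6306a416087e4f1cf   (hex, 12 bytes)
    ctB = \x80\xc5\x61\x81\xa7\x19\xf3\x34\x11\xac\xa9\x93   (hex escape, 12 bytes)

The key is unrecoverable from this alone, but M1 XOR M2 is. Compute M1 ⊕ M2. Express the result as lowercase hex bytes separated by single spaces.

ctA ⊕ ctB = (M1 ⊕ K) ⊕ (M2 ⊕ K) = M1 ⊕ M2 — the shared key cancels under XOR.
byte 0: 01000010 xor 10000000 = 11000010
byte 1: 01110010 xor 11000101 = 10110111
byte 2: 00111010 xor 01100001 = 01011011
byte 3: 11000110 xor 10000001 = 01000111
byte 4: 00110000 xor 10100111 = 10010111
byte 5: 01101010 xor 00011001 = 01110011
byte 6: 01000001 xor 11110011 = 10110010
byte 7: 01100000 xor 00110100 = 01010100
byte 8: 10000111 xor 00010001 = 10010110
byte 9: 11100100 xor 10101100 = 01001000
byte 10: 11110001 xor 10101001 = 01011000
byte 11: 11001111 xor 10010011 = 01011100

c2 b7 5b 47 97 73 b2 54 96 48 58 5c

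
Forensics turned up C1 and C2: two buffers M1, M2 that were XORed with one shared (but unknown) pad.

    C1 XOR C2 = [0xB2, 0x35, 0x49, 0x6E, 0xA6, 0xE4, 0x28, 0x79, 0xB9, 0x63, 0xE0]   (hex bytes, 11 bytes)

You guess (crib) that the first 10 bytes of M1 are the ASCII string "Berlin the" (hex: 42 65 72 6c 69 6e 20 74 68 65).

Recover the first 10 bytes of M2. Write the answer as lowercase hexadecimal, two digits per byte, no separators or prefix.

Since C1 ⊕ C2 = M1 ⊕ M2, XORing with the guessed M1 bytes yields the corresponding M2 bytes: M2 = (C1 ⊕ C2) ⊕ M1.
b2 ^ 42 = f0
35 ^ 65 = 50
49 ^ 72 = 3b
6e ^ 6c = 02
a6 ^ 69 = cf
e4 ^ 6e = 8a
28 ^ 20 = 08
79 ^ 74 = 0d
b9 ^ 68 = d1
63 ^ 65 = 06

f0503b02cf8a080dd106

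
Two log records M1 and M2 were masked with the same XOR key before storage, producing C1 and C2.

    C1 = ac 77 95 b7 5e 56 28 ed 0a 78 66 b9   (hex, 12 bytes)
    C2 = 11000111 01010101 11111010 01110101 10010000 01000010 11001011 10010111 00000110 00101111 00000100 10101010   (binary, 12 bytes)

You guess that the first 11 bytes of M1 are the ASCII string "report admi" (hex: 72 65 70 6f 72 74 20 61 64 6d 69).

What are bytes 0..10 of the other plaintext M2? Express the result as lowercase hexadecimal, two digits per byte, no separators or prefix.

First, C1 ⊕ C2 = (M1 ⊕ K) ⊕ (M2 ⊕ K) = M1 ⊕ M2, so the key drops out. Then M2 = (M1 ⊕ M2) ⊕ M1 over the first 11 bytes.
byte 0: (ac xor c7) xor 72 = 6b xor 72 = 19
byte 1: (77 xor 55) xor 65 = 22 xor 65 = 47
byte 2: (95 xor fa) xor 70 = 6f xor 70 = 1f
byte 3: (b7 xor 75) xor 6f = c2 xor 6f = ad
byte 4: (5e xor 90) xor 72 = ce xor 72 = bc
byte 5: (56 xor 42) xor 74 = 14 xor 74 = 60
byte 6: (28 xor cb) xor 20 = e3 xor 20 = c3
byte 7: (ed xor 97) xor 61 = 7a xor 61 = 1b
byte 8: (0a xor 06) xor 64 = 0c xor 64 = 68
byte 9: (78 xor 2f) xor 6d = 57 xor 6d = 3a
byte 10: (66 xor 04) xor 69 = 62 xor 69 = 0b

19471fadbc60c31b683a0b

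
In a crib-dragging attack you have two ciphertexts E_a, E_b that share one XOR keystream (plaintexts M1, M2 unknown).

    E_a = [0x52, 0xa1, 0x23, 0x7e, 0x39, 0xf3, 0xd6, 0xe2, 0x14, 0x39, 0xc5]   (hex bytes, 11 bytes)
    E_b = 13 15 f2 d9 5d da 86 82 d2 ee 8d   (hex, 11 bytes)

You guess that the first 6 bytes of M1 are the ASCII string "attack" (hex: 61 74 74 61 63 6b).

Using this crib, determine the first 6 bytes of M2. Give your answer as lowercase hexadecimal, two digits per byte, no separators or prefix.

20c0a5c60742

First, E_a ⊕ E_b = (M1 ⊕ K) ⊕ (M2 ⊕ K) = M1 ⊕ M2, so the key drops out. Then M2 = (M1 ⊕ M2) ⊕ M1 over the first 6 bytes.
byte 0: (52 ^ 13) ^ 61 = 41 ^ 61 = 20
byte 1: (a1 ^ 15) ^ 74 = b4 ^ 74 = c0
byte 2: (23 ^ f2) ^ 74 = d1 ^ 74 = a5
byte 3: (7e ^ d9) ^ 61 = a7 ^ 61 = c6
byte 4: (39 ^ 5d) ^ 63 = 64 ^ 63 = 07
byte 5: (f3 ^ da) ^ 6b = 29 ^ 6b = 42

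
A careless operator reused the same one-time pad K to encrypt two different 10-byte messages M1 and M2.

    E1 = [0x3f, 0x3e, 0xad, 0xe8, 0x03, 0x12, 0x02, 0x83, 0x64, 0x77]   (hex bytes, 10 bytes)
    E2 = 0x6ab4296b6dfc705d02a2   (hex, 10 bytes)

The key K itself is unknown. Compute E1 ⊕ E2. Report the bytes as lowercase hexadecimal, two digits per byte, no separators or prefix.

558a84836eee72de66d5

E1 ⊕ E2 = (M1 ⊕ K) ⊕ (M2 ⊕ K) = M1 ⊕ M2 — the shared key cancels under XOR.
3f xor 6a = 55
3e xor b4 = 8a
ad xor 29 = 84
e8 xor 6b = 83
03 xor 6d = 6e
12 xor fc = ee
02 xor 70 = 72
83 xor 5d = de
64 xor 02 = 66
77 xor a2 = d5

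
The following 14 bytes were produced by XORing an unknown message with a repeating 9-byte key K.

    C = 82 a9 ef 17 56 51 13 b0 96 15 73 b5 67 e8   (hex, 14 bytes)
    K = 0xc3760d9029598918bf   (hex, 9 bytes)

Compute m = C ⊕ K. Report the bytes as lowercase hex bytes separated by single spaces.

The 9-byte key repeats, so the effective keystream is c3 76 0d 90 29 59 89 18 bf c3 76 0d 90 29.
byte 0: 130 XOR 195 =  65
byte 1: 169 XOR 118 = 223
byte 2: 239 XOR  13 = 226
byte 3:  23 XOR 144 = 135
byte 4:  86 XOR  41 = 127
byte 5:  81 XOR  89 =   8
byte 6:  19 XOR 137 = 154
byte 7: 176 XOR  24 = 168
byte 8: 150 XOR 191 =  41
byte 9:  21 XOR 195 = 214
byte 10: 115 XOR 118 =   5
byte 11: 181 XOR  13 = 184
byte 12: 103 XOR 144 = 247
byte 13: 232 XOR  41 = 193

41 df e2 87 7f 08 9a a8 29 d6 05 b8 f7 c1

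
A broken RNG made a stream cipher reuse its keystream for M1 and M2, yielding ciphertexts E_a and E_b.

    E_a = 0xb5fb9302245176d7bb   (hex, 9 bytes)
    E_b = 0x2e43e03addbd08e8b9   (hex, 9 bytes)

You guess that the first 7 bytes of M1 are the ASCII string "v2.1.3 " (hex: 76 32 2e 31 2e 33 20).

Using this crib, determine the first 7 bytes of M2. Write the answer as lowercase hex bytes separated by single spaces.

ed 8a 5d 09 d7 df 5e

First, E_a ⊕ E_b = (M1 ⊕ K) ⊕ (M2 ⊕ K) = M1 ⊕ M2, so the key drops out. Then M2 = (M1 ⊕ M2) ⊕ M1 over the first 7 bytes.
byte 0: (b5 ⊕ 2e) ⊕ 76 = 9b ⊕ 76 = ed
byte 1: (fb ⊕ 43) ⊕ 32 = b8 ⊕ 32 = 8a
byte 2: (93 ⊕ e0) ⊕ 2e = 73 ⊕ 2e = 5d
byte 3: (02 ⊕ 3a) ⊕ 31 = 38 ⊕ 31 = 09
byte 4: (24 ⊕ dd) ⊕ 2e = f9 ⊕ 2e = d7
byte 5: (51 ⊕ bd) ⊕ 33 = ec ⊕ 33 = df
byte 6: (76 ⊕ 08) ⊕ 20 = 7e ⊕ 20 = 5e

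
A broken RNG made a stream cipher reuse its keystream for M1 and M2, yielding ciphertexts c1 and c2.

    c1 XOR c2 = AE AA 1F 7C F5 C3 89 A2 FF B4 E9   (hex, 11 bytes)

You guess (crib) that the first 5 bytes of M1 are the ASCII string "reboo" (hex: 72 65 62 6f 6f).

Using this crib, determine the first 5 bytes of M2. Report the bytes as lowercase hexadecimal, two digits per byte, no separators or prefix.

dccf7d139a

Since c1 ⊕ c2 = M1 ⊕ M2, XORing with the guessed M1 bytes yields the corresponding M2 bytes: M2 = (c1 ⊕ c2) ⊕ M1.
byte 0: ae ^ 72 = dc
byte 1: aa ^ 65 = cf
byte 2: 1f ^ 62 = 7d
byte 3: 7c ^ 6f = 13
byte 4: f5 ^ 6f = 9a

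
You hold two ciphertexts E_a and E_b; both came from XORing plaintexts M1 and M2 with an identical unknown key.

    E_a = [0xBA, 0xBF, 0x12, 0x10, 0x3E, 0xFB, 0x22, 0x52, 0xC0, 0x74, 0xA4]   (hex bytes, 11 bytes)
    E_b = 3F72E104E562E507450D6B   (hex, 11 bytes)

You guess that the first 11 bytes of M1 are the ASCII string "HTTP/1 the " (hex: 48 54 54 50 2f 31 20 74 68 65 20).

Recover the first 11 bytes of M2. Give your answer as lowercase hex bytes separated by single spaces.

cd 99 a7 44 f4 a8 e7 21 ed 1c ef

First, E_a ⊕ E_b = (M1 ⊕ K) ⊕ (M2 ⊕ K) = M1 ⊕ M2, so the key drops out. Then M2 = (M1 ⊕ M2) ⊕ M1 over the first 11 bytes.
byte 0: (ba XOR 3f) XOR 48 = 85 XOR 48 = cd
byte 1: (bf XOR 72) XOR 54 = cd XOR 54 = 99
byte 2: (12 XOR e1) XOR 54 = f3 XOR 54 = a7
byte 3: (10 XOR 04) XOR 50 = 14 XOR 50 = 44
byte 4: (3e XOR e5) XOR 2f = db XOR 2f = f4
byte 5: (fb XOR 62) XOR 31 = 99 XOR 31 = a8
byte 6: (22 XOR e5) XOR 20 = c7 XOR 20 = e7
byte 7: (52 XOR 07) XOR 74 = 55 XOR 74 = 21
byte 8: (c0 XOR 45) XOR 68 = 85 XOR 68 = ed
byte 9: (74 XOR 0d) XOR 65 = 79 XOR 65 = 1c
byte 10: (a4 XOR 6b) XOR 20 = cf XOR 20 = ef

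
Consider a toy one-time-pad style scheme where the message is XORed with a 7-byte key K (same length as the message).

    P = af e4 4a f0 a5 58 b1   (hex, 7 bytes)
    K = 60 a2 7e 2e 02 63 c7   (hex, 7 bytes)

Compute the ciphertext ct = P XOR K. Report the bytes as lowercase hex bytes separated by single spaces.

byte 0: af XOR 60 = cf
byte 1: e4 XOR a2 = 46
byte 2: 4a XOR 7e = 34
byte 3: f0 XOR 2e = de
byte 4: a5 XOR 02 = a7
byte 5: 58 XOR 63 = 3b
byte 6: b1 XOR c7 = 76

cf 46 34 de a7 3b 76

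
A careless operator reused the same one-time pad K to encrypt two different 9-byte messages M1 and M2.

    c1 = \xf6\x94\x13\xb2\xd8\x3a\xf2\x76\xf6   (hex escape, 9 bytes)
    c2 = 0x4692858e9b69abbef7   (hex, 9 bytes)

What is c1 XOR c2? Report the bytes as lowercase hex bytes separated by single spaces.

b0 06 96 3c 43 53 59 c8 01

c1 ⊕ c2 = (M1 ⊕ K) ⊕ (M2 ⊕ K) = M1 ⊕ M2 — the shared key cancels under XOR.
byte 0: f6 ⊕ 46 = b0
byte 1: 94 ⊕ 92 = 06
byte 2: 13 ⊕ 85 = 96
byte 3: b2 ⊕ 8e = 3c
byte 4: d8 ⊕ 9b = 43
byte 5: 3a ⊕ 69 = 53
byte 6: f2 ⊕ ab = 59
byte 7: 76 ⊕ be = c8
byte 8: f6 ⊕ f7 = 01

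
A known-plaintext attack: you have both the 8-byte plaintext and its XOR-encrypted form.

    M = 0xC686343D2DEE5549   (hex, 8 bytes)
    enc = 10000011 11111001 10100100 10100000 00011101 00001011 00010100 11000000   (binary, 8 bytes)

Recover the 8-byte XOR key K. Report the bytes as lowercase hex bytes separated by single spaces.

45 7f 90 9d 30 e5 41 89

Since enc = M ⊕ K, XORing both sides with M gives K = M ⊕ enc.
byte 0: c6 XOR 83 = 45
byte 1: 86 XOR f9 = 7f
byte 2: 34 XOR a4 = 90
byte 3: 3d XOR a0 = 9d
byte 4: 2d XOR 1d = 30
byte 5: ee XOR 0b = e5
byte 6: 55 XOR 14 = 41
byte 7: 49 XOR c0 = 89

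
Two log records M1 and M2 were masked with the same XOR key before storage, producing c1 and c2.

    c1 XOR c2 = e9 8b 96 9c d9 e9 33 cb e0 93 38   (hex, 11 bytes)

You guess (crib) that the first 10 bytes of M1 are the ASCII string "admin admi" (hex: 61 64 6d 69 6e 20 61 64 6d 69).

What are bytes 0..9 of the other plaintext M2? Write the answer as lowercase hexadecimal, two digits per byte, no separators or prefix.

88effbf5b7c952af8dfa

Since c1 ⊕ c2 = M1 ⊕ M2, XORing with the guessed M1 bytes yields the corresponding M2 bytes: M2 = (c1 ⊕ c2) ⊕ M1.
11101001 xor 01100001 = 10001000
10001011 xor 01100100 = 11101111
10010110 xor 01101101 = 11111011
10011100 xor 01101001 = 11110101
11011001 xor 01101110 = 10110111
11101001 xor 00100000 = 11001001
00110011 xor 01100001 = 01010010
11001011 xor 01100100 = 10101111
11100000 xor 01101101 = 10001101
10010011 xor 01101001 = 11111010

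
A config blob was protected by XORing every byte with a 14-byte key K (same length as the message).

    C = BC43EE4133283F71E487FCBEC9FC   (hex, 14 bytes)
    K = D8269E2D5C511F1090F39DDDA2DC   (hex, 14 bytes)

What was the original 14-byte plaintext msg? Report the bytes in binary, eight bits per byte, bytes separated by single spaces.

01100100 01100101 01110000 01101100 01101111 01111001 00100000 01100001 01110100 01110100 01100001 01100011 01101011 00100000

XOR is its own inverse, so applying the key byte-wise gives the result directly.
byte 0: bc ^ d8 = 64
byte 1: 43 ^ 26 = 65
byte 2: ee ^ 9e = 70
byte 3: 41 ^ 2d = 6c
byte 4: 33 ^ 5c = 6f
byte 5: 28 ^ 51 = 79
byte 6: 3f ^ 1f = 20
byte 7: 71 ^ 10 = 61
byte 8: e4 ^ 90 = 74
byte 9: 87 ^ f3 = 74
byte 10: fc ^ 9d = 61
byte 11: be ^ dd = 63
byte 12: c9 ^ a2 = 6b
byte 13: fc ^ dc = 20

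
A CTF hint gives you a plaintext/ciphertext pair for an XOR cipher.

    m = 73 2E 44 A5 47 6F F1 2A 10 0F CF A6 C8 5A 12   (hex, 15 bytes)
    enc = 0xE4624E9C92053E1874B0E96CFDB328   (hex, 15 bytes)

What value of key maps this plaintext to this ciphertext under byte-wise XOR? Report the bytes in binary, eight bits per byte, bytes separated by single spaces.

Since enc = m ⊕ key, XORing both sides with m gives key = m ⊕ enc.
73 xor e4 = 97
2e xor 62 = 4c
44 xor 4e = 0a
a5 xor 9c = 39
47 xor 92 = d5
6f xor 05 = 6a
f1 xor 3e = cf
2a xor 18 = 32
10 xor 74 = 64
0f xor b0 = bf
cf xor e9 = 26
a6 xor 6c = ca
c8 xor fd = 35
5a xor b3 = e9
12 xor 28 = 3a

10010111 01001100 00001010 00111001 11010101 01101010 11001111 00110010 01100100 10111111 00100110 11001010 00110101 11101001 00111010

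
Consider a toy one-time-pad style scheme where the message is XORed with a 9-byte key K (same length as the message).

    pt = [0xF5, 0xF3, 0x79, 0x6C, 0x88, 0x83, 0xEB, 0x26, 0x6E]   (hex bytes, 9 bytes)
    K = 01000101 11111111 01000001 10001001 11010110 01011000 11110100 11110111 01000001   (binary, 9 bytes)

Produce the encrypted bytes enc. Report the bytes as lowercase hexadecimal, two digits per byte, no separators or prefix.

245 ^  69 = 176
243 ^ 255 =  12
121 ^  65 =  56
108 ^ 137 = 229
136 ^ 214 =  94
131 ^  88 = 219
235 ^ 244 =  31
 38 ^ 247 = 209
110 ^  65 =  47

b00c38e55edb1fd12f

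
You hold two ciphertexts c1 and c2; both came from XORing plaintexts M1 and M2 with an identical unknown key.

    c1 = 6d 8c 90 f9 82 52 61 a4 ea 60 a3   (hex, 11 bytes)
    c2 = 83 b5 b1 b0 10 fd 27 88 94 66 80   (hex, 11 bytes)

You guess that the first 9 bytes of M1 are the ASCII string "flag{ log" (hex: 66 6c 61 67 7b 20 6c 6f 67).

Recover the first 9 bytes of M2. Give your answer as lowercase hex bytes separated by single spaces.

88 55 40 2e e9 8f 2a 43 19

First, c1 ⊕ c2 = (M1 ⊕ K) ⊕ (M2 ⊕ K) = M1 ⊕ M2, so the key drops out. Then M2 = (M1 ⊕ M2) ⊕ M1 over the first 9 bytes.
byte 0: (6d XOR 83) XOR 66 = ee XOR 66 = 88
byte 1: (8c XOR b5) XOR 6c = 39 XOR 6c = 55
byte 2: (90 XOR b1) XOR 61 = 21 XOR 61 = 40
byte 3: (f9 XOR b0) XOR 67 = 49 XOR 67 = 2e
byte 4: (82 XOR 10) XOR 7b = 92 XOR 7b = e9
byte 5: (52 XOR fd) XOR 20 = af XOR 20 = 8f
byte 6: (61 XOR 27) XOR 6c = 46 XOR 6c = 2a
byte 7: (a4 XOR 88) XOR 6f = 2c XOR 6f = 43
byte 8: (ea XOR 94) XOR 67 = 7e XOR 67 = 19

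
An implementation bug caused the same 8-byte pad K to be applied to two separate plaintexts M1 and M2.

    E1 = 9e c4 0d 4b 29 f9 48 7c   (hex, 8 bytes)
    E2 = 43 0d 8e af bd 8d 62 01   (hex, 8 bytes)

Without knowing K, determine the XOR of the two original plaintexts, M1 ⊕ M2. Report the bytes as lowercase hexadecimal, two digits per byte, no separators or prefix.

E1 ⊕ E2 = (M1 ⊕ K) ⊕ (M2 ⊕ K) = M1 ⊕ M2 — the shared key cancels under XOR.
9e ^ 43 = dd
c4 ^ 0d = c9
0d ^ 8e = 83
4b ^ af = e4
29 ^ bd = 94
f9 ^ 8d = 74
48 ^ 62 = 2a
7c ^ 01 = 7d

ddc983e494742a7d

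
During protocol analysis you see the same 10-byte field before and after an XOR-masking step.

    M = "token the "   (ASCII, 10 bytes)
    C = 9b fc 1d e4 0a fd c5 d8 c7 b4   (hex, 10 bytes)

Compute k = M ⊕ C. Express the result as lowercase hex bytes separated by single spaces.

ef 93 76 81 64 dd b1 b0 a2 94

Since C = M ⊕ k, XORing both sides with M gives k = M ⊕ C.
01110100 ⊕ 10011011 = 11101111
01101111 ⊕ 11111100 = 10010011
01101011 ⊕ 00011101 = 01110110
01100101 ⊕ 11100100 = 10000001
01101110 ⊕ 00001010 = 01100100
00100000 ⊕ 11111101 = 11011101
01110100 ⊕ 11000101 = 10110001
01101000 ⊕ 11011000 = 10110000
01100101 ⊕ 11000111 = 10100010
00100000 ⊕ 10110100 = 10010100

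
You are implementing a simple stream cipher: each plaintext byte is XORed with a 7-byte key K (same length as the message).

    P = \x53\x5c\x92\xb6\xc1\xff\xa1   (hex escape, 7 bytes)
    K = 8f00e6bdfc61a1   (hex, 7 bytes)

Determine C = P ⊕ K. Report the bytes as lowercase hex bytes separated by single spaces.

XOR is its own inverse, so applying the key byte-wise gives the result directly.
53 ^ 8f = dc
5c ^ 00 = 5c
92 ^ e6 = 74
b6 ^ bd = 0b
c1 ^ fc = 3d
ff ^ 61 = 9e
a1 ^ a1 = 00

dc 5c 74 0b 3d 9e 00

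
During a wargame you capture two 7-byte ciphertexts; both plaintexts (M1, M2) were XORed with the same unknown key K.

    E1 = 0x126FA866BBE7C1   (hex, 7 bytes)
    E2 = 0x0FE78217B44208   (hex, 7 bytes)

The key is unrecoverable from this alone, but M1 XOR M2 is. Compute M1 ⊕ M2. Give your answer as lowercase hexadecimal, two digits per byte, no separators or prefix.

E1 ⊕ E2 = (M1 ⊕ K) ⊕ (M2 ⊕ K) = M1 ⊕ M2 — the shared key cancels under XOR.
12 XOR 0f = 1d
6f XOR e7 = 88
a8 XOR 82 = 2a
66 XOR 17 = 71
bb XOR b4 = 0f
e7 XOR 42 = a5
c1 XOR 08 = c9

1d882a710fa5c9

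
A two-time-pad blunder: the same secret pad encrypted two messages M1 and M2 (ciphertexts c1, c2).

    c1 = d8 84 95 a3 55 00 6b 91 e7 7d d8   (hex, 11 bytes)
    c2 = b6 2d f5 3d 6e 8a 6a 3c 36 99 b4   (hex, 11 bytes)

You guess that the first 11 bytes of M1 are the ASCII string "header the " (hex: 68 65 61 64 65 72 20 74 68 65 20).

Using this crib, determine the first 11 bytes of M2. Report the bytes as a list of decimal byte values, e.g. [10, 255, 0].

[6, 204, 1, 250, 94, 248, 33, 217, 185, 129, 76]

First, c1 ⊕ c2 = (M1 ⊕ K) ⊕ (M2 ⊕ K) = M1 ⊕ M2, so the key drops out. Then M2 = (M1 ⊕ M2) ⊕ M1 over the first 11 bytes.
byte 0: (d8 xor b6) xor 68 = 6e xor 68 = 06
byte 1: (84 xor 2d) xor 65 = a9 xor 65 = cc
byte 2: (95 xor f5) xor 61 = 60 xor 61 = 01
byte 3: (a3 xor 3d) xor 64 = 9e xor 64 = fa
byte 4: (55 xor 6e) xor 65 = 3b xor 65 = 5e
byte 5: (00 xor 8a) xor 72 = 8a xor 72 = f8
byte 6: (6b xor 6a) xor 20 = 01 xor 20 = 21
byte 7: (91 xor 3c) xor 74 = ad xor 74 = d9
byte 8: (e7 xor 36) xor 68 = d1 xor 68 = b9
byte 9: (7d xor 99) xor 65 = e4 xor 65 = 81
byte 10: (d8 xor b4) xor 20 = 6c xor 20 = 4c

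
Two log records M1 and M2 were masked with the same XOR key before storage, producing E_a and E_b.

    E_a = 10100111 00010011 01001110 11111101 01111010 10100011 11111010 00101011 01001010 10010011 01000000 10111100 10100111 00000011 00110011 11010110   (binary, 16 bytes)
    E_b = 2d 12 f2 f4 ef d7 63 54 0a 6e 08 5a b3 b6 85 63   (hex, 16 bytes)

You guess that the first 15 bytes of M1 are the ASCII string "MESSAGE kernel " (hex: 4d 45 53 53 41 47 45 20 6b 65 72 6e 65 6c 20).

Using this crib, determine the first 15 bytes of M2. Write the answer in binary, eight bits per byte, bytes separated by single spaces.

11000111 01000100 11101111 01011010 11010100 00110011 11011100 01011111 00101011 10011000 00111010 10001000 01110001 11011001 10010110

First, E_a ⊕ E_b = (M1 ⊕ K) ⊕ (M2 ⊕ K) = M1 ⊕ M2, so the key drops out. Then M2 = (M1 ⊕ M2) ⊕ M1 over the first 15 bytes.
byte 0: (a7 ^ 2d) ^ 4d = 8a ^ 4d = c7
byte 1: (13 ^ 12) ^ 45 = 01 ^ 45 = 44
byte 2: (4e ^ f2) ^ 53 = bc ^ 53 = ef
byte 3: (fd ^ f4) ^ 53 = 09 ^ 53 = 5a
byte 4: (7a ^ ef) ^ 41 = 95 ^ 41 = d4
byte 5: (a3 ^ d7) ^ 47 = 74 ^ 47 = 33
byte 6: (fa ^ 63) ^ 45 = 99 ^ 45 = dc
byte 7: (2b ^ 54) ^ 20 = 7f ^ 20 = 5f
byte 8: (4a ^ 0a) ^ 6b = 40 ^ 6b = 2b
byte 9: (93 ^ 6e) ^ 65 = fd ^ 65 = 98
byte 10: (40 ^ 08) ^ 72 = 48 ^ 72 = 3a
byte 11: (bc ^ 5a) ^ 6e = e6 ^ 6e = 88
byte 12: (a7 ^ b3) ^ 65 = 14 ^ 65 = 71
byte 13: (03 ^ b6) ^ 6c = b5 ^ 6c = d9
byte 14: (33 ^ 85) ^ 20 = b6 ^ 20 = 96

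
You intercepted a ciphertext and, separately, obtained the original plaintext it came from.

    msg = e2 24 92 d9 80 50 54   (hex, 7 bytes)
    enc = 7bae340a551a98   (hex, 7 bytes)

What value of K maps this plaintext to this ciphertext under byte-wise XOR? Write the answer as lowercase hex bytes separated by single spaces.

99 8a a6 d3 d5 4a cc

Since enc = msg ⊕ K, XORing both sides with msg gives K = msg ⊕ enc.
e2 ^ 7b = 99
24 ^ ae = 8a
92 ^ 34 = a6
d9 ^ 0a = d3
80 ^ 55 = d5
50 ^ 1a = 4a
54 ^ 98 = cc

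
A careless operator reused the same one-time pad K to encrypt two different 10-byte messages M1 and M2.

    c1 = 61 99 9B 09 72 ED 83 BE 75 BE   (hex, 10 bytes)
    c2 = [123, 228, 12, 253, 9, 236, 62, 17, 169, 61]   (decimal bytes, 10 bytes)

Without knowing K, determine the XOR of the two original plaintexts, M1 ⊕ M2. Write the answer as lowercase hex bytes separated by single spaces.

c1 ⊕ c2 = (M1 ⊕ K) ⊕ (M2 ⊕ K) = M1 ⊕ M2 — the shared key cancels under XOR.
01100001 xor 01111011 = 00011010
10011001 xor 11100100 = 01111101
10011011 xor 00001100 = 10010111
00001001 xor 11111101 = 11110100
01110010 xor 00001001 = 01111011
11101101 xor 11101100 = 00000001
10000011 xor 00111110 = 10111101
10111110 xor 00010001 = 10101111
01110101 xor 10101001 = 11011100
10111110 xor 00111101 = 10000011

1a 7d 97 f4 7b 01 bd af dc 83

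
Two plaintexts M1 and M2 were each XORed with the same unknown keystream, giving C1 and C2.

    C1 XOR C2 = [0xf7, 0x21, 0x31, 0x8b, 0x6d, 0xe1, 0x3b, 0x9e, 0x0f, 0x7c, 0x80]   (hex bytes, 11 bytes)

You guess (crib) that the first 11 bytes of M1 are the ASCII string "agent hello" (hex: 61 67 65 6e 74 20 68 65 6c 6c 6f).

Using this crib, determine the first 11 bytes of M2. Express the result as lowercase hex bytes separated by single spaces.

96 46 54 e5 19 c1 53 fb 63 10 ef

Since C1 ⊕ C2 = M1 ⊕ M2, XORing with the guessed M1 bytes yields the corresponding M2 bytes: M2 = (C1 ⊕ C2) ⊕ M1.
f7 ^ 61 = 96
21 ^ 67 = 46
31 ^ 65 = 54
8b ^ 6e = e5
6d ^ 74 = 19
e1 ^ 20 = c1
3b ^ 68 = 53
9e ^ 65 = fb
0f ^ 6c = 63
7c ^ 6c = 10
80 ^ 6f = ef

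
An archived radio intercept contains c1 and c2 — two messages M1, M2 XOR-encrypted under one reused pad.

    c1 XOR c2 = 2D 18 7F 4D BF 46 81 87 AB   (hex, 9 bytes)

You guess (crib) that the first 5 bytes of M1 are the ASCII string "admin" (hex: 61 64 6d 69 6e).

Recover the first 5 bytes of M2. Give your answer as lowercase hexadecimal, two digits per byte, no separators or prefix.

Since c1 ⊕ c2 = M1 ⊕ M2, XORing with the guessed M1 bytes yields the corresponding M2 bytes: M2 = (c1 ⊕ c2) ⊕ M1.
2d ^ 61 = 4c
18 ^ 64 = 7c
7f ^ 6d = 12
4d ^ 69 = 24
bf ^ 6e = d1

4c7c1224d1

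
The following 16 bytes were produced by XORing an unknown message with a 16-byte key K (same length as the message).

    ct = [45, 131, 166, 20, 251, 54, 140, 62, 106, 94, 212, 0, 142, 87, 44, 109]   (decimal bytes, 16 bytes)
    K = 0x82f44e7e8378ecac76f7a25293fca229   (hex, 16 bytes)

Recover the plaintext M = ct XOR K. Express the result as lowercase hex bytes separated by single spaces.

byte 0: 2d XOR 82 = af
byte 1: 83 XOR f4 = 77
byte 2: a6 XOR 4e = e8
byte 3: 14 XOR 7e = 6a
byte 4: fb XOR 83 = 78
byte 5: 36 XOR 78 = 4e
byte 6: 8c XOR ec = 60
byte 7: 3e XOR ac = 92
byte 8: 6a XOR 76 = 1c
byte 9: 5e XOR f7 = a9
byte 10: d4 XOR a2 = 76
byte 11: 00 XOR 52 = 52
byte 12: 8e XOR 93 = 1d
byte 13: 57 XOR fc = ab
byte 14: 2c XOR a2 = 8e
byte 15: 6d XOR 29 = 44

af 77 e8 6a 78 4e 60 92 1c a9 76 52 1d ab 8e 44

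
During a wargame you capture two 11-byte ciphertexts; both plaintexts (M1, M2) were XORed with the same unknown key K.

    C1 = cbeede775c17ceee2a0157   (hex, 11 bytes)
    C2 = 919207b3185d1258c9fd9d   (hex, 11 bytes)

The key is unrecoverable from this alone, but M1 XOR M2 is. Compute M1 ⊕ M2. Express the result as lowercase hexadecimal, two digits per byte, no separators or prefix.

5a7cd9c4444adcb6e3fcca

C1 ⊕ C2 = (M1 ⊕ K) ⊕ (M2 ⊕ K) = M1 ⊕ M2 — the shared key cancels under XOR.
byte 0: 203 xor 145 =  90
byte 1: 238 xor 146 = 124
byte 2: 222 xor   7 = 217
byte 3: 119 xor 179 = 196
byte 4:  92 xor  24 =  68
byte 5:  23 xor  93 =  74
byte 6: 206 xor  18 = 220
byte 7: 238 xor  88 = 182
byte 8:  42 xor 201 = 227
byte 9:   1 xor 253 = 252
byte 10:  87 xor 157 = 202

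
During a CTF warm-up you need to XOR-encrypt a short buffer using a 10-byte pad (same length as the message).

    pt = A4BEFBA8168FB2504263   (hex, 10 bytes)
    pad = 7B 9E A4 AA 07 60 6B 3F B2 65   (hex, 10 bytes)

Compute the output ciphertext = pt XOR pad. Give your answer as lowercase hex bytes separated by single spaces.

164 ⊕ 123 = 223
190 ⊕ 158 =  32
251 ⊕ 164 =  95
168 ⊕ 170 =   2
 22 ⊕   7 =  17
143 ⊕  96 = 239
178 ⊕ 107 = 217
 80 ⊕  63 = 111
 66 ⊕ 178 = 240
 99 ⊕ 101 =   6

df 20 5f 02 11 ef d9 6f f0 06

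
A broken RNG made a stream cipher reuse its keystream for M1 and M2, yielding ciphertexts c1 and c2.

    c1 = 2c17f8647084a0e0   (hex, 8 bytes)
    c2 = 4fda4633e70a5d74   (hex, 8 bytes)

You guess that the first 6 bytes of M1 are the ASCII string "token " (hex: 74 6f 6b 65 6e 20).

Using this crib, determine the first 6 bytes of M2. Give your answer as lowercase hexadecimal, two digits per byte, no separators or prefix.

17a2d532f9ae

First, c1 ⊕ c2 = (M1 ⊕ K) ⊕ (M2 ⊕ K) = M1 ⊕ M2, so the key drops out. Then M2 = (M1 ⊕ M2) ⊕ M1 over the first 6 bytes.
byte 0: (2c XOR 4f) XOR 74 = 63 XOR 74 = 17
byte 1: (17 XOR da) XOR 6f = cd XOR 6f = a2
byte 2: (f8 XOR 46) XOR 6b = be XOR 6b = d5
byte 3: (64 XOR 33) XOR 65 = 57 XOR 65 = 32
byte 4: (70 XOR e7) XOR 6e = 97 XOR 6e = f9
byte 5: (84 XOR 0a) XOR 20 = 8e XOR 20 = ae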